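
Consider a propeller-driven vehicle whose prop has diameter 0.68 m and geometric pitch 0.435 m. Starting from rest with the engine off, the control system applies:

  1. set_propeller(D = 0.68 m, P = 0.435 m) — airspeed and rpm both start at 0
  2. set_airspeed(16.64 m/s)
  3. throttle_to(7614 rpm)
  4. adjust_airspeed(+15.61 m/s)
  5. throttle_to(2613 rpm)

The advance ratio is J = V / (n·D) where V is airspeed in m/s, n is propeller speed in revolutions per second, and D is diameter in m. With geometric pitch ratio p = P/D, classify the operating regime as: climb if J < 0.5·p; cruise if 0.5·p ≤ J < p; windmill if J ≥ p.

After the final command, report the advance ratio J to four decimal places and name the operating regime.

set_propeller: D = 0.68 m, P = 0.435 m (p = P/D = 0.639706); state ← (V=0, rpm=0)
set_airspeed(16.64): V ← 16.64 m/s
throttle_to(7614): rpm ← 7614
adjust_airspeed(+15.61): V ← 16.64 +15.61 = 32.25 m/s
throttle_to(2613): rpm ← 2613
final state: V = 32.25 m/s, rpm = 2613 → n = rpm/60 = 43.550000 rev/s
J = V / (n·D) = 32.25 / (43.550000 × 0.68) = 1.089012
regime bands: climb J<0.3199 | cruise [0.3199, 0.6397) | windmill J≥0.6397
J = 1.0890 → windmill

J = 1.0890, regime = windmill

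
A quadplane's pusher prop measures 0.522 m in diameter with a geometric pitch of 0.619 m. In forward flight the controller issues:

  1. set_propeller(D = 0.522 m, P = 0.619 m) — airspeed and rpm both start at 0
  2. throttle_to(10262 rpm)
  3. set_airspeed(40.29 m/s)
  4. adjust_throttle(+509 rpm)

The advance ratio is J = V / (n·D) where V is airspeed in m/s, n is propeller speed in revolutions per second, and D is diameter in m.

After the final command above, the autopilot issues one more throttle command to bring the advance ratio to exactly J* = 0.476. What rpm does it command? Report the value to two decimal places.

set_propeller: D = 0.522 m, P = 0.619 m (p = P/D = 1.185824); state ← (V=0, rpm=0)
throttle_to(10262): rpm ← 10262
set_airspeed(40.29): V ← 40.29 m/s
adjust_throttle(+509): rpm ← 10262 +509 = 10771
final state: V = 40.29 m/s, rpm = 10771 → n = rpm/60 = 179.516667 rev/s
target J* = 0.476; solve J* = V/(n·D) for n: n = V/(J*·D) = 40.29/(0.476 × 0.522) = 162.151067 rev/s
rpm = 60·n = 9729.064039

rpm = 9729.06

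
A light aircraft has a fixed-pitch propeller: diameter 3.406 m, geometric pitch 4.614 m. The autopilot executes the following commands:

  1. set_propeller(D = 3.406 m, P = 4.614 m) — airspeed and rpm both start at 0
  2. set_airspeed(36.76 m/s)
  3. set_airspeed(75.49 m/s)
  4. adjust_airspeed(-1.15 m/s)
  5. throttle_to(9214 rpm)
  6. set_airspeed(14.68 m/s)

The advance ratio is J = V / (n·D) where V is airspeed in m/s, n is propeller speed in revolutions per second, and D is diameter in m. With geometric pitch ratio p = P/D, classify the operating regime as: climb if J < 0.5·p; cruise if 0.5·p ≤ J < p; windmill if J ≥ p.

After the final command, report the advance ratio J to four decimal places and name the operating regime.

set_propeller: D = 3.406 m, P = 4.614 m (p = P/D = 1.354668); state ← (V=0, rpm=0)
set_airspeed(36.76): V ← 36.76 m/s
set_airspeed(75.49): V ← 75.49 m/s
adjust_airspeed(-1.15): V ← 75.49 -1.15 = 74.34 m/s
throttle_to(9214): rpm ← 9214
set_airspeed(14.68): V ← 14.68 m/s
final state: V = 14.68 m/s, rpm = 9214 → n = rpm/60 = 153.566667 rev/s
J = V / (n·D) = 14.68 / (153.566667 × 3.406) = 0.028066
regime bands: climb J<0.6773 | cruise [0.6773, 1.3547) | windmill J≥1.3547
J = 0.0281 → climb

J = 0.0281, regime = climb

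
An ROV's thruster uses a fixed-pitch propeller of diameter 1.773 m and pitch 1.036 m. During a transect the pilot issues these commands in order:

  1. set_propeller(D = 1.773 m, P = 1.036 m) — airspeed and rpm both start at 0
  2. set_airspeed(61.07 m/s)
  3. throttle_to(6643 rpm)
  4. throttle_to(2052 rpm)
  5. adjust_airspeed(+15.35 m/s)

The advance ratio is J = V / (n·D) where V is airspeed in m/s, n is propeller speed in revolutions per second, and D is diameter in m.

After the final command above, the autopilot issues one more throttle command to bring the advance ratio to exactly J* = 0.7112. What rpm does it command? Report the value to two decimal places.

rpm = 3636.28

set_propeller: D = 1.773 m, P = 1.036 m (p = P/D = 0.584320); state ← (V=0, rpm=0)
set_airspeed(61.07): V ← 61.07 m/s
throttle_to(6643): rpm ← 6643
throttle_to(2052): rpm ← 2052
adjust_airspeed(+15.35): V ← 61.07 +15.35 = 76.42 m/s
final state: V = 76.42 m/s, rpm = 2052 → n = rpm/60 = 34.200000 rev/s
target J* = 0.7112; solve J* = V/(n·D) for n: n = V/(J*·D) = 76.42/(0.7112 × 1.773) = 60.604734 rev/s
rpm = 60·n = 3636.284043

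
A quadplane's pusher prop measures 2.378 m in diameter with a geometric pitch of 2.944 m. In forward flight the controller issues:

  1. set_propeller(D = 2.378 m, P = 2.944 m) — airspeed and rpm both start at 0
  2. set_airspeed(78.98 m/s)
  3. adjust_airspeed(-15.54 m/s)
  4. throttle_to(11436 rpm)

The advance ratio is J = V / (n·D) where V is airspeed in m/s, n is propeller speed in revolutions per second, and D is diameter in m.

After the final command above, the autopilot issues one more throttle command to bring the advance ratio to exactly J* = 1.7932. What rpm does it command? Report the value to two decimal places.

set_propeller: D = 2.378 m, P = 2.944 m (p = P/D = 1.238015); state ← (V=0, rpm=0)
set_airspeed(78.98): V ← 78.98 m/s
adjust_airspeed(-15.54): V ← 78.98 -15.54 = 63.44 m/s
throttle_to(11436): rpm ← 11436
final state: V = 63.44 m/s, rpm = 11436 → n = rpm/60 = 190.600000 rev/s
target J* = 1.7932; solve J* = V/(n·D) for n: n = V/(J*·D) = 63.44/(1.7932 × 2.378) = 14.877248 rev/s
rpm = 60·n = 892.634862

rpm = 892.63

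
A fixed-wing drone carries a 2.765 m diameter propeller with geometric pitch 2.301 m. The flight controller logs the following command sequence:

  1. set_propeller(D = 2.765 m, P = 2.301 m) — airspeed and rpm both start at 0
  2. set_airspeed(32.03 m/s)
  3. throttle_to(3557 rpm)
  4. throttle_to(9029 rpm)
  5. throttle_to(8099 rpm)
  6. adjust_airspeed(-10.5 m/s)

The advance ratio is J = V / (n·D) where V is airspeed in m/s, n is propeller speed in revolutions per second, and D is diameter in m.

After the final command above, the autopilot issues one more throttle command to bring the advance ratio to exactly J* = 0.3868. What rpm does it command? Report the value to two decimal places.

rpm = 1207.85

set_propeller: D = 2.765 m, P = 2.301 m (p = P/D = 0.832188); state ← (V=0, rpm=0)
set_airspeed(32.03): V ← 32.03 m/s
throttle_to(3557): rpm ← 3557
throttle_to(9029): rpm ← 9029
throttle_to(8099): rpm ← 8099
adjust_airspeed(-10.5): V ← 32.03 -10.5 = 21.53 m/s
final state: V = 21.53 m/s, rpm = 8099 → n = rpm/60 = 134.983333 rev/s
target J* = 0.3868; solve J* = V/(n·D) for n: n = V/(J*·D) = 21.53/(0.3868 × 2.765) = 20.130865 rev/s
rpm = 60·n = 1207.851879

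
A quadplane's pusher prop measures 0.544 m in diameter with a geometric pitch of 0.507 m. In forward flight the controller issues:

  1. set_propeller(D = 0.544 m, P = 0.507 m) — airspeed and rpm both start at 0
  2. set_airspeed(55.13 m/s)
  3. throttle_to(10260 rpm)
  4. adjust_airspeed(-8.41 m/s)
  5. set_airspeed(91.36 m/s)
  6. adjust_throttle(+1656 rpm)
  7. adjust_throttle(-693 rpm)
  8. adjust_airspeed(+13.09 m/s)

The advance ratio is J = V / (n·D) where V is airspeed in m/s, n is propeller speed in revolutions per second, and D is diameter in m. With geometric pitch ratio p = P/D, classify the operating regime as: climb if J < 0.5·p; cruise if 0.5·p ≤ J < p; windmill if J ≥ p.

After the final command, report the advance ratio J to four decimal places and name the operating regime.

J = 1.0265, regime = windmill

set_propeller: D = 0.544 m, P = 0.507 m (p = P/D = 0.931985); state ← (V=0, rpm=0)
set_airspeed(55.13): V ← 55.13 m/s
throttle_to(10260): rpm ← 10260
adjust_airspeed(-8.41): V ← 55.13 -8.41 = 46.72 m/s
set_airspeed(91.36): V ← 91.36 m/s
adjust_throttle(+1656): rpm ← 10260 +1656 = 11916
adjust_throttle(-693): rpm ← 11916 -693 = 11223
adjust_airspeed(+13.09): V ← 91.36 +13.09 = 104.45 m/s
final state: V = 104.45 m/s, rpm = 11223 → n = rpm/60 = 187.050000 rev/s
J = V / (n·D) = 104.45 / (187.050000 × 0.544) = 1.026483
regime bands: climb J<0.4660 | cruise [0.4660, 0.9320) | windmill J≥0.9320
J = 1.0265 → windmill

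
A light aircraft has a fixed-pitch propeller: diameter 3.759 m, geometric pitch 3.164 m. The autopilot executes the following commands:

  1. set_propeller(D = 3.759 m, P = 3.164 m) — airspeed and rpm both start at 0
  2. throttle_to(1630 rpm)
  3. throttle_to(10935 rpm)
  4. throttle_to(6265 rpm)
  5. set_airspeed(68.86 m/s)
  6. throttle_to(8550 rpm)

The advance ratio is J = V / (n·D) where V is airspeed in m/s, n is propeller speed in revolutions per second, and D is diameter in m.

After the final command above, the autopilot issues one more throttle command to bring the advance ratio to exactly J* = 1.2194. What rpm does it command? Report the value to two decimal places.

rpm = 901.36

set_propeller: D = 3.759 m, P = 3.164 m (p = P/D = 0.841713); state ← (V=0, rpm=0)
throttle_to(1630): rpm ← 1630
throttle_to(10935): rpm ← 10935
throttle_to(6265): rpm ← 6265
set_airspeed(68.86): V ← 68.86 m/s
throttle_to(8550): rpm ← 8550
final state: V = 68.86 m/s, rpm = 8550 → n = rpm/60 = 142.500000 rev/s
target J* = 1.2194; solve J* = V/(n·D) for n: n = V/(J*·D) = 68.86/(1.2194 × 3.759) = 15.022718 rev/s
rpm = 60·n = 901.363053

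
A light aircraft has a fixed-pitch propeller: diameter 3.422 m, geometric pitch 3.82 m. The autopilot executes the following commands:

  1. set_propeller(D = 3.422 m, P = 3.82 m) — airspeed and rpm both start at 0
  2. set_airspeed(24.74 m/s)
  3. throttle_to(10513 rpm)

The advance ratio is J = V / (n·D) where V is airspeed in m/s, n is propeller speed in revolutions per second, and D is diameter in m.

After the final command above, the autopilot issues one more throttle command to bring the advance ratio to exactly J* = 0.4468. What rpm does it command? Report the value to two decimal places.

rpm = 970.86

set_propeller: D = 3.422 m, P = 3.82 m (p = P/D = 1.116306); state ← (V=0, rpm=0)
set_airspeed(24.74): V ← 24.74 m/s
throttle_to(10513): rpm ← 10513
final state: V = 24.74 m/s, rpm = 10513 → n = rpm/60 = 175.216667 rev/s
target J* = 0.4468; solve J* = V/(n·D) for n: n = V/(J*·D) = 24.74/(0.4468 × 3.422) = 16.181044 rev/s
rpm = 60·n = 970.862611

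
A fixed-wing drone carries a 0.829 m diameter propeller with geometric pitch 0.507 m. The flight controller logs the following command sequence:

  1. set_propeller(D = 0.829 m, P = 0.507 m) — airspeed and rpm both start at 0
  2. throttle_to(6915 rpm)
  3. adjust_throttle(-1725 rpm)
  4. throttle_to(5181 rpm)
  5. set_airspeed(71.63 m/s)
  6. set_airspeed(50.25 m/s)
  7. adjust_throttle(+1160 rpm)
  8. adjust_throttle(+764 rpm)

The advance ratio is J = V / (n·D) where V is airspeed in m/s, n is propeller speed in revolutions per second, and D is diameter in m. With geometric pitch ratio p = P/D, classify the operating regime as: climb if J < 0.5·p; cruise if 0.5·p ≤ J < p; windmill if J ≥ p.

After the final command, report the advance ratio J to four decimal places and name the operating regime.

J = 0.5119, regime = cruise

set_propeller: D = 0.829 m, P = 0.507 m (p = P/D = 0.611580); state ← (V=0, rpm=0)
throttle_to(6915): rpm ← 6915
adjust_throttle(-1725): rpm ← 6915 -1725 = 5190
throttle_to(5181): rpm ← 5181
set_airspeed(71.63): V ← 71.63 m/s
set_airspeed(50.25): V ← 50.25 m/s
adjust_throttle(+1160): rpm ← 5181 +1160 = 6341
adjust_throttle(+764): rpm ← 6341 +764 = 7105
final state: V = 50.25 m/s, rpm = 7105 → n = rpm/60 = 118.416667 rev/s
J = V / (n·D) = 50.25 / (118.416667 × 0.829) = 0.511881
regime bands: climb J<0.3058 | cruise [0.3058, 0.6116) | windmill J≥0.6116
J = 0.5119 → cruise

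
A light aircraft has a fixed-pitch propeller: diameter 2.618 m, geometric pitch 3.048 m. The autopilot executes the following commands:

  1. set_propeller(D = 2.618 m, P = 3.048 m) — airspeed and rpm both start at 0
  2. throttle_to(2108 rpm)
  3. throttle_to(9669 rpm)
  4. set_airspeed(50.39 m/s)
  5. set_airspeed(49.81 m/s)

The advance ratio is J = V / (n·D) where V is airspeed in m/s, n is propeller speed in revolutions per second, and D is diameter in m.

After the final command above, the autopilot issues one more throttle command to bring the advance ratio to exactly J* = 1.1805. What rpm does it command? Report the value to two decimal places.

set_propeller: D = 2.618 m, P = 3.048 m (p = P/D = 1.164248); state ← (V=0, rpm=0)
throttle_to(2108): rpm ← 2108
throttle_to(9669): rpm ← 9669
set_airspeed(50.39): V ← 50.39 m/s
set_airspeed(49.81): V ← 49.81 m/s
final state: V = 49.81 m/s, rpm = 9669 → n = rpm/60 = 161.150000 rev/s
target J* = 1.1805; solve J* = V/(n·D) for n: n = V/(J*·D) = 49.81/(1.1805 × 2.618) = 16.116878 rev/s
rpm = 60·n = 967.012657

rpm = 967.01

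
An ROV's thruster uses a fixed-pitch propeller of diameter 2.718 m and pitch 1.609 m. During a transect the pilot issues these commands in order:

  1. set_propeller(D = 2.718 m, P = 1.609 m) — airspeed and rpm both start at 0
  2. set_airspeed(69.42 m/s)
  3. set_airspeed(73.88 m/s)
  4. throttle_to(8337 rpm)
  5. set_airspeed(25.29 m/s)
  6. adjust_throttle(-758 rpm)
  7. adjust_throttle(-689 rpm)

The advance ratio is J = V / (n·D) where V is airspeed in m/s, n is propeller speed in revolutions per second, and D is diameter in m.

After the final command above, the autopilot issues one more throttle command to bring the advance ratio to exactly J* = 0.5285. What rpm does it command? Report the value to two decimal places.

rpm = 1056.34

set_propeller: D = 2.718 m, P = 1.609 m (p = P/D = 0.591979); state ← (V=0, rpm=0)
set_airspeed(69.42): V ← 69.42 m/s
set_airspeed(73.88): V ← 73.88 m/s
throttle_to(8337): rpm ← 8337
set_airspeed(25.29): V ← 25.29 m/s
adjust_throttle(-758): rpm ← 8337 -758 = 7579
adjust_throttle(-689): rpm ← 7579 -689 = 6890
final state: V = 25.29 m/s, rpm = 6890 → n = rpm/60 = 114.833333 rev/s
target J* = 0.5285; solve J* = V/(n·D) for n: n = V/(J*·D) = 25.29/(0.5285 × 2.718) = 17.605744 rev/s
rpm = 60·n = 1056.344647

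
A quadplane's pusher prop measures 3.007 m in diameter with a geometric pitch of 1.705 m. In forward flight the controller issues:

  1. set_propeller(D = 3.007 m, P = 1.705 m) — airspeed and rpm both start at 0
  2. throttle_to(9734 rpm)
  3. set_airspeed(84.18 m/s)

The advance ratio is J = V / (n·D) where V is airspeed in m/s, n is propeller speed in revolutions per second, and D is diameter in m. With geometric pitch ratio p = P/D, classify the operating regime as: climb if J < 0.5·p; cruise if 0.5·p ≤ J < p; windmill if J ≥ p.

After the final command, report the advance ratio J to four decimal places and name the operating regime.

J = 0.1726, regime = climb

set_propeller: D = 3.007 m, P = 1.705 m (p = P/D = 0.567010); state ← (V=0, rpm=0)
throttle_to(9734): rpm ← 9734
set_airspeed(84.18): V ← 84.18 m/s
final state: V = 84.18 m/s, rpm = 9734 → n = rpm/60 = 162.233333 rev/s
J = V / (n·D) = 84.18 / (162.233333 × 3.007) = 0.172558
regime bands: climb J<0.2835 | cruise [0.2835, 0.5670) | windmill J≥0.5670
J = 0.1726 → climb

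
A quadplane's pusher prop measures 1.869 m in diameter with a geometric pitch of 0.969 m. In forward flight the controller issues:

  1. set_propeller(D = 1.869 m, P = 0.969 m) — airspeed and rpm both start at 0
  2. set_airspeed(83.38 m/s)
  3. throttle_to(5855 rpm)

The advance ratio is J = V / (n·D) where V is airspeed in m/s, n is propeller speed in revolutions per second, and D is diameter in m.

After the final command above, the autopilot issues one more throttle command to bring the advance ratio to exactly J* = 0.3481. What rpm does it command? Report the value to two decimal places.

rpm = 7689.53

set_propeller: D = 1.869 m, P = 0.969 m (p = P/D = 0.518459); state ← (V=0, rpm=0)
set_airspeed(83.38): V ← 83.38 m/s
throttle_to(5855): rpm ← 5855
final state: V = 83.38 m/s, rpm = 5855 → n = rpm/60 = 97.583333 rev/s
target J* = 0.3481; solve J* = V/(n·D) for n: n = V/(J*·D) = 83.38/(0.3481 × 1.869) = 128.158839 rev/s
rpm = 60·n = 7689.530370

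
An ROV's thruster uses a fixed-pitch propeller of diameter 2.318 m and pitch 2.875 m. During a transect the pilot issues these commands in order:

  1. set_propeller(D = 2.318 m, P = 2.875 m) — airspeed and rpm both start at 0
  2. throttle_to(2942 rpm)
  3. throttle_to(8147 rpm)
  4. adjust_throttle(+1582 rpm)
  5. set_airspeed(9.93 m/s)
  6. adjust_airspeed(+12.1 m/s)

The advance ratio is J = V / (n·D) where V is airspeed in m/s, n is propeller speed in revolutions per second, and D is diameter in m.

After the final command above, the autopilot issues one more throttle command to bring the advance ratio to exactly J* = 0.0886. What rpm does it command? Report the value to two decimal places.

set_propeller: D = 2.318 m, P = 2.875 m (p = P/D = 1.240293); state ← (V=0, rpm=0)
throttle_to(2942): rpm ← 2942
throttle_to(8147): rpm ← 8147
adjust_throttle(+1582): rpm ← 8147 +1582 = 9729
set_airspeed(9.93): V ← 9.93 m/s
adjust_airspeed(+12.1): V ← 9.93 +12.1 = 22.03 m/s
final state: V = 22.03 m/s, rpm = 9729 → n = rpm/60 = 162.150000 rev/s
target J* = 0.0886; solve J* = V/(n·D) for n: n = V/(J*·D) = 22.03/(0.0886 × 2.318) = 107.267299 rev/s
rpm = 60·n = 6436.037917

rpm = 6436.04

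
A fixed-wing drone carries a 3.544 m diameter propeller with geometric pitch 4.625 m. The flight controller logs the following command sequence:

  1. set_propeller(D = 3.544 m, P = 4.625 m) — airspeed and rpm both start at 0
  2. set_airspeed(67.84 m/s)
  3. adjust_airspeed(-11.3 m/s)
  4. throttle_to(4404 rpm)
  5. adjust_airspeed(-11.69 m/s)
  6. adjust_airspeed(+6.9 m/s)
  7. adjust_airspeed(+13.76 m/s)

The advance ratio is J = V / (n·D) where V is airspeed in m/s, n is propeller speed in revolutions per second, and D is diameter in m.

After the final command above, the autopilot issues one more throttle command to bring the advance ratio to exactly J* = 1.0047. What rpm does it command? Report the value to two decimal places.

set_propeller: D = 3.544 m, P = 4.625 m (p = P/D = 1.305023); state ← (V=0, rpm=0)
set_airspeed(67.84): V ← 67.84 m/s
adjust_airspeed(-11.3): V ← 67.84 -11.3 = 56.54 m/s
throttle_to(4404): rpm ← 4404
adjust_airspeed(-11.69): V ← 56.54 -11.69 = 44.85 m/s
adjust_airspeed(+6.9): V ← 44.85 +6.9 = 51.75 m/s
adjust_airspeed(+13.76): V ← 51.75 +13.76 = 65.51 m/s
final state: V = 65.51 m/s, rpm = 4404 → n = rpm/60 = 73.400000 rev/s
target J* = 1.0047; solve J* = V/(n·D) for n: n = V/(J*·D) = 65.51/(1.0047 × 3.544) = 18.398291 rev/s
rpm = 60·n = 1103.897461

rpm = 1103.90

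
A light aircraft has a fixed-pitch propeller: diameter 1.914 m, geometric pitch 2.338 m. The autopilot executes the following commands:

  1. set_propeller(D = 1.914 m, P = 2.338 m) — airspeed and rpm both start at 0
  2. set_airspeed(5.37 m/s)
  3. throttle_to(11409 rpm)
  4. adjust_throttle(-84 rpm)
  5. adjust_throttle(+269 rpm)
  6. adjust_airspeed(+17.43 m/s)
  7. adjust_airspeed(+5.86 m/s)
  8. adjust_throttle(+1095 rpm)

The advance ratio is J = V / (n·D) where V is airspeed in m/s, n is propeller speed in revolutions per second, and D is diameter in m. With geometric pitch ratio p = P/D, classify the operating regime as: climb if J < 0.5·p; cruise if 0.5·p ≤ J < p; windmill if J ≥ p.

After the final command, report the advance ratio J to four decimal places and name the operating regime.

set_propeller: D = 1.914 m, P = 2.338 m (p = P/D = 1.221526); state ← (V=0, rpm=0)
set_airspeed(5.37): V ← 5.37 m/s
throttle_to(11409): rpm ← 11409
adjust_throttle(-84): rpm ← 11409 -84 = 11325
adjust_throttle(+269): rpm ← 11325 +269 = 11594
adjust_airspeed(+17.43): V ← 5.37 +17.43 = 22.8 m/s
adjust_airspeed(+5.86): V ← 22.8 +5.86 = 28.66 m/s
adjust_throttle(+1095): rpm ← 11594 +1095 = 12689
final state: V = 28.66 m/s, rpm = 12689 → n = rpm/60 = 211.483333 rev/s
J = V / (n·D) = 28.66 / (211.483333 × 1.914) = 0.070804
regime bands: climb J<0.6108 | cruise [0.6108, 1.2215) | windmill J≥1.2215
J = 0.0708 → climb

J = 0.0708, regime = climb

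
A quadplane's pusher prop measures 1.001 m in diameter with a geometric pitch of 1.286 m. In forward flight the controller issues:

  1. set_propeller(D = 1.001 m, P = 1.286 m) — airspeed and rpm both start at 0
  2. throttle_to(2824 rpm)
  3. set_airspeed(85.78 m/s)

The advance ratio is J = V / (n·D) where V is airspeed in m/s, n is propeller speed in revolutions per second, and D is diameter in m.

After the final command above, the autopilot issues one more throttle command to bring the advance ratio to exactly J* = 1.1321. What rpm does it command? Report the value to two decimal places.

rpm = 4541.70

set_propeller: D = 1.001 m, P = 1.286 m (p = P/D = 1.284715); state ← (V=0, rpm=0)
throttle_to(2824): rpm ← 2824
set_airspeed(85.78): V ← 85.78 m/s
final state: V = 85.78 m/s, rpm = 2824 → n = rpm/60 = 47.066667 rev/s
target J* = 1.1321; solve J* = V/(n·D) for n: n = V/(J*·D) = 85.78/(1.1321 × 1.001) = 75.694997 rev/s
rpm = 60·n = 4541.699798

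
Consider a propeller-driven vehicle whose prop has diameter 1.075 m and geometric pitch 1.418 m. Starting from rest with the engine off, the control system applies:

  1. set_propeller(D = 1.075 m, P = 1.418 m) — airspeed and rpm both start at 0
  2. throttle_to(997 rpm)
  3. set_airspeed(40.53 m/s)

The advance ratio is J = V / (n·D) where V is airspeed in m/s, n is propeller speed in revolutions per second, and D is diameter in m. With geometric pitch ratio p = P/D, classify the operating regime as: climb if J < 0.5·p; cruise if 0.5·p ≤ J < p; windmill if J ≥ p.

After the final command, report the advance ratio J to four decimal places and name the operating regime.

set_propeller: D = 1.075 m, P = 1.418 m (p = P/D = 1.319070); state ← (V=0, rpm=0)
throttle_to(997): rpm ← 997
set_airspeed(40.53): V ← 40.53 m/s
final state: V = 40.53 m/s, rpm = 997 → n = rpm/60 = 16.616667 rev/s
J = V / (n·D) = 40.53 / (16.616667 × 1.075) = 2.268946
regime bands: climb J<0.6595 | cruise [0.6595, 1.3191) | windmill J≥1.3191
J = 2.2689 → windmill

J = 2.2689, regime = windmill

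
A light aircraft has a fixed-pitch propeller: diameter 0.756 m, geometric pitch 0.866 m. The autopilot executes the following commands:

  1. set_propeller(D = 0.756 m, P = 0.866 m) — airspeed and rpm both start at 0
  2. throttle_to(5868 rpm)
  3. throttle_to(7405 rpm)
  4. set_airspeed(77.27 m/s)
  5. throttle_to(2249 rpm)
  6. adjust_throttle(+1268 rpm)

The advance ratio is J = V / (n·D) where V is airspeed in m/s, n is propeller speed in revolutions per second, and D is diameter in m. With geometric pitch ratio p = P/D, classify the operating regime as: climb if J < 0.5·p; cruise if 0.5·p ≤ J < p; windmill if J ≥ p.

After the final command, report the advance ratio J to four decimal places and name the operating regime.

set_propeller: D = 0.756 m, P = 0.866 m (p = P/D = 1.145503); state ← (V=0, rpm=0)
throttle_to(5868): rpm ← 5868
throttle_to(7405): rpm ← 7405
set_airspeed(77.27): V ← 77.27 m/s
throttle_to(2249): rpm ← 2249
adjust_throttle(+1268): rpm ← 2249 +1268 = 3517
final state: V = 77.27 m/s, rpm = 3517 → n = rpm/60 = 58.616667 rev/s
J = V / (n·D) = 77.27 / (58.616667 × 0.756) = 1.743685
regime bands: climb J<0.5728 | cruise [0.5728, 1.1455) | windmill J≥1.1455
J = 1.7437 → windmill

J = 1.7437, regime = windmill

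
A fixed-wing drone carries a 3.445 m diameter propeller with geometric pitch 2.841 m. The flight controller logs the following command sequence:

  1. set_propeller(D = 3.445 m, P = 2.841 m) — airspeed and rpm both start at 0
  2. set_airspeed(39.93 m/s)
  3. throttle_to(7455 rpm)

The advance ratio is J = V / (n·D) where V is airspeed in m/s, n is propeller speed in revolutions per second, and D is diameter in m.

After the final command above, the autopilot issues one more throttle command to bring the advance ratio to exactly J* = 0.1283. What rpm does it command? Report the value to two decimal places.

rpm = 5420.44

set_propeller: D = 3.445 m, P = 2.841 m (p = P/D = 0.824673); state ← (V=0, rpm=0)
set_airspeed(39.93): V ← 39.93 m/s
throttle_to(7455): rpm ← 7455
final state: V = 39.93 m/s, rpm = 7455 → n = rpm/60 = 124.250000 rev/s
target J* = 0.1283; solve J* = V/(n·D) for n: n = V/(J*·D) = 39.93/(0.1283 × 3.445) = 90.340695 rev/s
rpm = 60·n = 5420.441703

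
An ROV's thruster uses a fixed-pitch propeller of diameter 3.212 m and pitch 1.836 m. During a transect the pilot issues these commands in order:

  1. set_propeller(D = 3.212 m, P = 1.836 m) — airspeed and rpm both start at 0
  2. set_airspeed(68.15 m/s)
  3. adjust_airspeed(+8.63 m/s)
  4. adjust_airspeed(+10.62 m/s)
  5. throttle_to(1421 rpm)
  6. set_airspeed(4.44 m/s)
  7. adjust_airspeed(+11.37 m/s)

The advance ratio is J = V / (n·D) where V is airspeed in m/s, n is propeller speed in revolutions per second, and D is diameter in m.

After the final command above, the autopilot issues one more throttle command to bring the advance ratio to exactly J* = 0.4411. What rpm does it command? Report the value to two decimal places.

set_propeller: D = 3.212 m, P = 1.836 m (p = P/D = 0.571606); state ← (V=0, rpm=0)
set_airspeed(68.15): V ← 68.15 m/s
adjust_airspeed(+8.63): V ← 68.15 +8.63 = 76.78 m/s
adjust_airspeed(+10.62): V ← 76.78 +10.62 = 87.4 m/s
throttle_to(1421): rpm ← 1421
set_airspeed(4.44): V ← 4.44 m/s
adjust_airspeed(+11.37): V ← 4.44 +11.37 = 15.81 m/s
final state: V = 15.81 m/s, rpm = 1421 → n = rpm/60 = 23.683333 rev/s
target J* = 0.4411; solve J* = V/(n·D) for n: n = V/(J*·D) = 15.81/(0.4411 × 3.212) = 11.158846 rev/s
rpm = 60·n = 669.530747

rpm = 669.53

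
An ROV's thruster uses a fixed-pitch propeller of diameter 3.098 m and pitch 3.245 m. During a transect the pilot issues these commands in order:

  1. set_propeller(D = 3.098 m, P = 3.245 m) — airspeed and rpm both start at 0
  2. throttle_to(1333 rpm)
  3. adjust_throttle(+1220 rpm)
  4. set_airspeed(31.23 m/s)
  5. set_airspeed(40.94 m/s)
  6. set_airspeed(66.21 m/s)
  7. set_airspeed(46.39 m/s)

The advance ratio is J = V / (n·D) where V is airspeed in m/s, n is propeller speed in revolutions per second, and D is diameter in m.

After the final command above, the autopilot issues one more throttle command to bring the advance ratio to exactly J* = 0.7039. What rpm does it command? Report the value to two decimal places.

rpm = 1276.39

set_propeller: D = 3.098 m, P = 3.245 m (p = P/D = 1.047450); state ← (V=0, rpm=0)
throttle_to(1333): rpm ← 1333
adjust_throttle(+1220): rpm ← 1333 +1220 = 2553
set_airspeed(31.23): V ← 31.23 m/s
set_airspeed(40.94): V ← 40.94 m/s
set_airspeed(66.21): V ← 66.21 m/s
set_airspeed(46.39): V ← 46.39 m/s
final state: V = 46.39 m/s, rpm = 2553 → n = rpm/60 = 42.550000 rev/s
target J* = 0.7039; solve J* = V/(n·D) for n: n = V/(J*·D) = 46.39/(0.7039 × 3.098) = 21.273159 rev/s
rpm = 60·n = 1276.389563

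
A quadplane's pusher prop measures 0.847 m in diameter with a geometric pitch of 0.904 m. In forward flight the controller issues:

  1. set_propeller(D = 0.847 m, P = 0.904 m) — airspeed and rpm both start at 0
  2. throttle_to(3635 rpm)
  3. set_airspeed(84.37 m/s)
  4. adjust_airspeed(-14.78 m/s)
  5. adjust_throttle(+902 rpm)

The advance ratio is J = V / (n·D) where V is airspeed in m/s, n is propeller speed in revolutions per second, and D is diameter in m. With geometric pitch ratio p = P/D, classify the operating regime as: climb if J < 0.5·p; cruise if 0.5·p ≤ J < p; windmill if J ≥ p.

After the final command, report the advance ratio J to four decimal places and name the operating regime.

J = 1.0865, regime = windmill

set_propeller: D = 0.847 m, P = 0.904 m (p = P/D = 1.067296); state ← (V=0, rpm=0)
throttle_to(3635): rpm ← 3635
set_airspeed(84.37): V ← 84.37 m/s
adjust_airspeed(-14.78): V ← 84.37 -14.78 = 69.59 m/s
adjust_throttle(+902): rpm ← 3635 +902 = 4537
final state: V = 69.59 m/s, rpm = 4537 → n = rpm/60 = 75.616667 rev/s
J = V / (n·D) = 69.59 / (75.616667 × 0.847) = 1.086540
regime bands: climb J<0.5336 | cruise [0.5336, 1.0673) | windmill J≥1.0673
J = 1.0865 → windmill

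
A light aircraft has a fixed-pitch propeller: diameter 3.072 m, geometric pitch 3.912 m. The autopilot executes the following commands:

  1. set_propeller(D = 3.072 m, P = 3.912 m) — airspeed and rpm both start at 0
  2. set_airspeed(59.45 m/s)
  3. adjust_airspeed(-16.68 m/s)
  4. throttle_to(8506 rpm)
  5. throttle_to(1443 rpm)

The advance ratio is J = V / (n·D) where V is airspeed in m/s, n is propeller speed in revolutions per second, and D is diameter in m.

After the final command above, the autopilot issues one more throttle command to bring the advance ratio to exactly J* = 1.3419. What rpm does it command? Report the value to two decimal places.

set_propeller: D = 3.072 m, P = 3.912 m (p = P/D = 1.273438); state ← (V=0, rpm=0)
set_airspeed(59.45): V ← 59.45 m/s
adjust_airspeed(-16.68): V ← 59.45 -16.68 = 42.77 m/s
throttle_to(8506): rpm ← 8506
throttle_to(1443): rpm ← 1443
final state: V = 42.77 m/s, rpm = 1443 → n = rpm/60 = 24.050000 rev/s
target J* = 1.3419; solve J* = V/(n·D) for n: n = V/(J*·D) = 42.77/(1.3419 × 3.072) = 10.375234 rev/s
rpm = 60·n = 622.514019

rpm = 622.51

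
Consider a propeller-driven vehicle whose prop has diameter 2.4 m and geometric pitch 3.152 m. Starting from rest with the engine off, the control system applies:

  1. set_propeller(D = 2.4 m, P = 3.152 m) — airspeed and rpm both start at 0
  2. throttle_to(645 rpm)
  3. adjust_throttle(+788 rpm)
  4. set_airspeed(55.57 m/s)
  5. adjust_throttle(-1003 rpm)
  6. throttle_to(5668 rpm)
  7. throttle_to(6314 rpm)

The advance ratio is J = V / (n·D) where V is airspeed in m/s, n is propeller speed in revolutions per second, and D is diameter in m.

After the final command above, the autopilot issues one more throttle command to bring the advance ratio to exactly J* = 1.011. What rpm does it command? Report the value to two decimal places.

rpm = 1374.13

set_propeller: D = 2.4 m, P = 3.152 m (p = P/D = 1.313333); state ← (V=0, rpm=0)
throttle_to(645): rpm ← 645
adjust_throttle(+788): rpm ← 645 +788 = 1433
set_airspeed(55.57): V ← 55.57 m/s
adjust_throttle(-1003): rpm ← 1433 -1003 = 430
throttle_to(5668): rpm ← 5668
throttle_to(6314): rpm ← 6314
final state: V = 55.57 m/s, rpm = 6314 → n = rpm/60 = 105.233333 rev/s
target J* = 1.011; solve J* = V/(n·D) for n: n = V/(J*·D) = 55.57/(1.011 × 2.4) = 22.902242 rev/s
rpm = 60·n = 1374.134520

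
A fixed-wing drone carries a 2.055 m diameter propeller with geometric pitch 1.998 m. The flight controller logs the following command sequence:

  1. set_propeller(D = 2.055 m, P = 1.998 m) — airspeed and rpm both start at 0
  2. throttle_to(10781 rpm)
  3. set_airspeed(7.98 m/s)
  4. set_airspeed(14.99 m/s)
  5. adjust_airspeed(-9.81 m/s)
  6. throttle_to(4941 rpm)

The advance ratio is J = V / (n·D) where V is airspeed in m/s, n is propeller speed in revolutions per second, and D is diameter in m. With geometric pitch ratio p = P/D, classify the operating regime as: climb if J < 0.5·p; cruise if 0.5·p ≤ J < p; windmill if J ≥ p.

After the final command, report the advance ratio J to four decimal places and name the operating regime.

J = 0.0306, regime = climb

set_propeller: D = 2.055 m, P = 1.998 m (p = P/D = 0.972263); state ← (V=0, rpm=0)
throttle_to(10781): rpm ← 10781
set_airspeed(7.98): V ← 7.98 m/s
set_airspeed(14.99): V ← 14.99 m/s
adjust_airspeed(-9.81): V ← 14.99 -9.81 = 5.18 m/s
throttle_to(4941): rpm ← 4941
final state: V = 5.18 m/s, rpm = 4941 → n = rpm/60 = 82.350000 rev/s
J = V / (n·D) = 5.18 / (82.350000 × 2.055) = 0.030609
regime bands: climb J<0.4861 | cruise [0.4861, 0.9723) | windmill J≥0.9723
J = 0.0306 → climb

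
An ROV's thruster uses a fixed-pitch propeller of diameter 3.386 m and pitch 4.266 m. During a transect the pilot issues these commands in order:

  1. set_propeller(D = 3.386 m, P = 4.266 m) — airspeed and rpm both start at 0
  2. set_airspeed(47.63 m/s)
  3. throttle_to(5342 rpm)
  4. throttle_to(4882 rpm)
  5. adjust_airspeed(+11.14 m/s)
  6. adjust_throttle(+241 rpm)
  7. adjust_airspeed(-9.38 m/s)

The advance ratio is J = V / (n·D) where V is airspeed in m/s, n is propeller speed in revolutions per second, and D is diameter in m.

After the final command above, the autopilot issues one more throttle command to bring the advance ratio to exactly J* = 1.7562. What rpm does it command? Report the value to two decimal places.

set_propeller: D = 3.386 m, P = 4.266 m (p = P/D = 1.259894); state ← (V=0, rpm=0)
set_airspeed(47.63): V ← 47.63 m/s
throttle_to(5342): rpm ← 5342
throttle_to(4882): rpm ← 4882
adjust_airspeed(+11.14): V ← 47.63 +11.14 = 58.77 m/s
adjust_throttle(+241): rpm ← 4882 +241 = 5123
adjust_airspeed(-9.38): V ← 58.77 -9.38 = 49.39 m/s
final state: V = 49.39 m/s, rpm = 5123 → n = rpm/60 = 85.383333 rev/s
target J* = 1.7562; solve J* = V/(n·D) for n: n = V/(J*·D) = 49.39/(1.7562 × 3.386) = 8.305736 rev/s
rpm = 60·n = 498.344133

rpm = 498.34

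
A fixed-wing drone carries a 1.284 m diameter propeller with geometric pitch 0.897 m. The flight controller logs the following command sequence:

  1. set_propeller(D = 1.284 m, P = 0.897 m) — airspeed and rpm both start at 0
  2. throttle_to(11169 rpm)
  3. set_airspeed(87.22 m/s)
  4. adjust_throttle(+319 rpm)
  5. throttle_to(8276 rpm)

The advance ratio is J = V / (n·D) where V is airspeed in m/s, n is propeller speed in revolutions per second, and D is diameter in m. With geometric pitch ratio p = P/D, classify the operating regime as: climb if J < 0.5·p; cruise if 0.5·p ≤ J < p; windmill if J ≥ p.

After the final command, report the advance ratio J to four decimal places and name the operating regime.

set_propeller: D = 1.284 m, P = 0.897 m (p = P/D = 0.698598); state ← (V=0, rpm=0)
throttle_to(11169): rpm ← 11169
set_airspeed(87.22): V ← 87.22 m/s
adjust_throttle(+319): rpm ← 11169 +319 = 11488
throttle_to(8276): rpm ← 8276
final state: V = 87.22 m/s, rpm = 8276 → n = rpm/60 = 137.933333 rev/s
J = V / (n·D) = 87.22 / (137.933333 × 1.284) = 0.492472
regime bands: climb J<0.3493 | cruise [0.3493, 0.6986) | windmill J≥0.6986
J = 0.4925 → cruise

J = 0.4925, regime = cruise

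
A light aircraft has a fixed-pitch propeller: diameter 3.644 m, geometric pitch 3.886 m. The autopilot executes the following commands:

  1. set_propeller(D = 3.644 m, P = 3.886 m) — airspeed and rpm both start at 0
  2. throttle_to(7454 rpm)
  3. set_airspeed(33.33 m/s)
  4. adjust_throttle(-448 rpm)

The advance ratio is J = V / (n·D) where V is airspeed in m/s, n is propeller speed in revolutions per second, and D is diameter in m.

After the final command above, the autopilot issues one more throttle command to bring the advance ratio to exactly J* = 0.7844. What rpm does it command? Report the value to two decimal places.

set_propeller: D = 3.644 m, P = 3.886 m (p = P/D = 1.066411); state ← (V=0, rpm=0)
throttle_to(7454): rpm ← 7454
set_airspeed(33.33): V ← 33.33 m/s
adjust_throttle(-448): rpm ← 7454 -448 = 7006
final state: V = 33.33 m/s, rpm = 7006 → n = rpm/60 = 116.766667 rev/s
target J* = 0.7844; solve J* = V/(n·D) for n: n = V/(J*·D) = 33.33/(0.7844 × 3.644) = 11.660559 rev/s
rpm = 60·n = 699.633523

rpm = 699.63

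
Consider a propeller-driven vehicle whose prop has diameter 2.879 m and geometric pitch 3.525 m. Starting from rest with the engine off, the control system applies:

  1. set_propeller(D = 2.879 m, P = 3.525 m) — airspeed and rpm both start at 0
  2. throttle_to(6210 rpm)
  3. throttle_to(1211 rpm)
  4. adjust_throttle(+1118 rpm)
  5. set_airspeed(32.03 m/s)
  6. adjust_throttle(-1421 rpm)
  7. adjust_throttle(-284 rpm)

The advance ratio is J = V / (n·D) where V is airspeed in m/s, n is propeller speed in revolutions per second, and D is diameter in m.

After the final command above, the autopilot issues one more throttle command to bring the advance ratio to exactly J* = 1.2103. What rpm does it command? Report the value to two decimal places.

rpm = 551.54

set_propeller: D = 2.879 m, P = 3.525 m (p = P/D = 1.224383); state ← (V=0, rpm=0)
throttle_to(6210): rpm ← 6210
throttle_to(1211): rpm ← 1211
adjust_throttle(+1118): rpm ← 1211 +1118 = 2329
set_airspeed(32.03): V ← 32.03 m/s
adjust_throttle(-1421): rpm ← 2329 -1421 = 908
adjust_throttle(-284): rpm ← 908 -284 = 624
final state: V = 32.03 m/s, rpm = 624 → n = rpm/60 = 10.400000 rev/s
target J* = 1.2103; solve J* = V/(n·D) for n: n = V/(J*·D) = 32.03/(1.2103 × 2.879) = 9.192259 rev/s
rpm = 60·n = 551.535525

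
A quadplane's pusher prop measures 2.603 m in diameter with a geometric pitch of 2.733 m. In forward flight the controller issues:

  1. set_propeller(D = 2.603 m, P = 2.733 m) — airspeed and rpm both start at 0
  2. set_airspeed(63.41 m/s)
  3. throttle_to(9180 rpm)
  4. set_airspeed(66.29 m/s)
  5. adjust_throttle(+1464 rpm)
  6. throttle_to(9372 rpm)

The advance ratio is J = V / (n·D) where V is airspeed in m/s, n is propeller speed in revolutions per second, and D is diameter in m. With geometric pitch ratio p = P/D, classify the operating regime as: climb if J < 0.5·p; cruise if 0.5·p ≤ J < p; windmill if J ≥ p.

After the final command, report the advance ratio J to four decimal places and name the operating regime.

J = 0.1630, regime = climb

set_propeller: D = 2.603 m, P = 2.733 m (p = P/D = 1.049942); state ← (V=0, rpm=0)
set_airspeed(63.41): V ← 63.41 m/s
throttle_to(9180): rpm ← 9180
set_airspeed(66.29): V ← 66.29 m/s
adjust_throttle(+1464): rpm ← 9180 +1464 = 10644
throttle_to(9372): rpm ← 9372
final state: V = 66.29 m/s, rpm = 9372 → n = rpm/60 = 156.200000 rev/s
J = V / (n·D) = 66.29 / (156.200000 × 2.603) = 0.163039
regime bands: climb J<0.5250 | cruise [0.5250, 1.0499) | windmill J≥1.0499
J = 0.1630 → climb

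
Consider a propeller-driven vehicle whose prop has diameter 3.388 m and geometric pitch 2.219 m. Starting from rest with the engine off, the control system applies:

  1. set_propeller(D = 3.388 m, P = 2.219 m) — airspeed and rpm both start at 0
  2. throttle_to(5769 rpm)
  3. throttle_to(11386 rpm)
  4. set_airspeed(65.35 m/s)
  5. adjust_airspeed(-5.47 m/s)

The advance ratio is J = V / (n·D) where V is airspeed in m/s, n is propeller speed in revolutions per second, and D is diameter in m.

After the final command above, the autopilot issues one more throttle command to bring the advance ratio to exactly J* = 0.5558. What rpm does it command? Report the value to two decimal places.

set_propeller: D = 3.388 m, P = 2.219 m (p = P/D = 0.654959); state ← (V=0, rpm=0)
throttle_to(5769): rpm ← 5769
throttle_to(11386): rpm ← 11386
set_airspeed(65.35): V ← 65.35 m/s
adjust_airspeed(-5.47): V ← 65.35 -5.47 = 59.88 m/s
final state: V = 59.88 m/s, rpm = 11386 → n = rpm/60 = 189.766667 rev/s
target J* = 0.5558; solve J* = V/(n·D) for n: n = V/(J*·D) = 59.88/(0.5558 × 3.388) = 31.799468 rev/s
rpm = 60·n = 1907.968050

rpm = 1907.97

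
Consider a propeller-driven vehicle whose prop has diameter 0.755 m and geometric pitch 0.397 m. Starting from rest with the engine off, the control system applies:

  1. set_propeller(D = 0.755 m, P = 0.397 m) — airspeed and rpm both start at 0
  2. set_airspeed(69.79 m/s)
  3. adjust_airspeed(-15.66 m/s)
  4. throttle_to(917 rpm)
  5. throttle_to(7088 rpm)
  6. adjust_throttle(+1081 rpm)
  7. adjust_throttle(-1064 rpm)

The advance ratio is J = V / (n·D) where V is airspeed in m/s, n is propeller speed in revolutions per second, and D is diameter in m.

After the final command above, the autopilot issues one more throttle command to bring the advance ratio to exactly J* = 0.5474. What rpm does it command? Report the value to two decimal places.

rpm = 7858.46

set_propeller: D = 0.755 m, P = 0.397 m (p = P/D = 0.525828); state ← (V=0, rpm=0)
set_airspeed(69.79): V ← 69.79 m/s
adjust_airspeed(-15.66): V ← 69.79 -15.66 = 54.13 m/s
throttle_to(917): rpm ← 917
throttle_to(7088): rpm ← 7088
adjust_throttle(+1081): rpm ← 7088 +1081 = 8169
adjust_throttle(-1064): rpm ← 8169 -1064 = 7105
final state: V = 54.13 m/s, rpm = 7105 → n = rpm/60 = 118.416667 rev/s
target J* = 0.5474; solve J* = V/(n·D) for n: n = V/(J*·D) = 54.13/(0.5474 × 0.755) = 130.974359 rev/s
rpm = 60·n = 7858.461553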